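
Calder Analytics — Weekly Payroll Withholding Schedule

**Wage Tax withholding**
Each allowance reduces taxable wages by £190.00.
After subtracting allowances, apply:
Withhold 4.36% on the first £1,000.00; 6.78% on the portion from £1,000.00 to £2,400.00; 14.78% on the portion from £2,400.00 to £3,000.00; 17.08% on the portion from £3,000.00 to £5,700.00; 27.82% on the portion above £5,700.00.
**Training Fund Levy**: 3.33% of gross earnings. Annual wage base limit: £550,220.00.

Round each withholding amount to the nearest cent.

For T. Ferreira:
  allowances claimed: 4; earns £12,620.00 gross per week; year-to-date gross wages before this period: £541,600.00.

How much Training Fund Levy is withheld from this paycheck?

Training Fund Levy: cap £550,220.00 − YTD £541,600.00 = £8,620.00 subject; 3.33% × £8,620.00 = £287.05

£287.05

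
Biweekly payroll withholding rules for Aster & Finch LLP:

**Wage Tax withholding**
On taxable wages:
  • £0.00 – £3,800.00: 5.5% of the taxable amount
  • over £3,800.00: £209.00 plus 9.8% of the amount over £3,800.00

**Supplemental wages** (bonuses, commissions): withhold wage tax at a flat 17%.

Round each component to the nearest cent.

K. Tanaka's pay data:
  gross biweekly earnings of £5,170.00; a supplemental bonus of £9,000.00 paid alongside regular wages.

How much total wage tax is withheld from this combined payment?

£1,873.26

Wage Tax: taxable = £5,170.00
  £209.00 + 9.8% × (£5,170.00 − £3,800.00) = £209.00 + 9.8% × £1,370.00 = £343.26
Supplemental (17% flat on bonus): 17% × £9,000.00 = £1,530.00
Total wage tax: £343.26 + £1,530.00 = £1,873.26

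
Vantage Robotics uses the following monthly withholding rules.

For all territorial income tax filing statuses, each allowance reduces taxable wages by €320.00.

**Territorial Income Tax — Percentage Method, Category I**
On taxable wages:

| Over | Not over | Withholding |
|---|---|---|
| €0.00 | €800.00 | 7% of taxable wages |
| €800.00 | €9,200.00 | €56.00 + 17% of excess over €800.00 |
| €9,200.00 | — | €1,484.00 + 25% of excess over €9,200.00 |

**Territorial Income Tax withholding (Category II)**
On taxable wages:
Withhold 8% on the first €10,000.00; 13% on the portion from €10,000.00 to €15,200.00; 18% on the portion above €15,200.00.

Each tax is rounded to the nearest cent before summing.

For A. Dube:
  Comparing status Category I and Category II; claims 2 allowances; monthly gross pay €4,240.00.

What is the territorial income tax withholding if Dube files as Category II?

€288.00

Territorial Income Tax (Category II): taxable = €4,240.00 − 2×€320.00 = €3,600.00
  8% × €3,600.00 = €288.00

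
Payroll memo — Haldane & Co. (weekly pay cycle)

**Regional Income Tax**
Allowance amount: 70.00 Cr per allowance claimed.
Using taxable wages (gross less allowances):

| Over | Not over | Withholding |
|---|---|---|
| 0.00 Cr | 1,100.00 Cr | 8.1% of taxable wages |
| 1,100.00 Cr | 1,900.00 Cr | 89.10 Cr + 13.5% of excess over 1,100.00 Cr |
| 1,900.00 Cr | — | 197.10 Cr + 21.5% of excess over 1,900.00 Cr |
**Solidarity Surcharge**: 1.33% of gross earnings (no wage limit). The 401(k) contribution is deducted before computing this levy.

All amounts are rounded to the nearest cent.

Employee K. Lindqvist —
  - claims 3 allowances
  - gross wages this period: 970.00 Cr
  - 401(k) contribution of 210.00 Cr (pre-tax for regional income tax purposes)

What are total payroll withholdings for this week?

Regional Income Tax: taxable = 970.00 Cr − 210.00 Cr − 3×70.00 Cr = 550.00 Cr
  8.1% × 550.00 Cr = 44.55 Cr
Solidarity Surcharge: 1.33% × 760.00 Cr = 10.11 Cr
Total: 44.55 Cr + 10.11 Cr = 54.66 Cr

54.66 Cr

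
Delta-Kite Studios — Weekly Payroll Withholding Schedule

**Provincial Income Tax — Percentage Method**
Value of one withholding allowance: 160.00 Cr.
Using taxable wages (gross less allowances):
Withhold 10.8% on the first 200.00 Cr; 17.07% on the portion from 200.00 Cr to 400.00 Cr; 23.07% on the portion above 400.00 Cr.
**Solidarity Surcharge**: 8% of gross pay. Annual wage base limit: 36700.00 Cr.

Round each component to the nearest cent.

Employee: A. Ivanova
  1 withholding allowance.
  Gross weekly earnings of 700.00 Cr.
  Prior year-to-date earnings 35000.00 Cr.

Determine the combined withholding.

Provincial Income Tax: taxable = 700.00 Cr − 1×160.00 Cr = 540.00 Cr
  55.74 Cr + 23.07% × (540.00 Cr − 400.00 Cr) = 55.74 Cr + 23.07% × 140.00 Cr = 88.04 Cr
Solidarity Surcharge: 8% × 700.00 Cr = 56.00 Cr
Total: 88.04 Cr + 56.00 Cr = 144.04 Cr

144.04 Cr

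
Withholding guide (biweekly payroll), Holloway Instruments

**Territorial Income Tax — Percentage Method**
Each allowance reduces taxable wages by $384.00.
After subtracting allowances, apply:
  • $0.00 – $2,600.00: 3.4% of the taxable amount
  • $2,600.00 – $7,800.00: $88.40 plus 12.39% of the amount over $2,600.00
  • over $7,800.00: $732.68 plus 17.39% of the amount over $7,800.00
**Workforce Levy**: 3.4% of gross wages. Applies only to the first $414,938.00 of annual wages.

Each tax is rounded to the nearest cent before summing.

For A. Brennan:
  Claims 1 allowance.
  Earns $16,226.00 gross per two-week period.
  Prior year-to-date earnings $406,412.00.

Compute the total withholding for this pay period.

Territorial Income Tax: taxable = $16,226.00 − 1×$384.00 = $15,842.00
  $732.68 + 17.39% × ($15,842.00 − $7,800.00) = $732.68 + 17.39% × $8,042.00 = $2,131.18
Workforce Levy: cap $414,938.00 − YTD $406,412.00 = $8,526.00 subject; 3.4% × $8,526.00 = $289.88
Total: $2,131.18 + $289.88 = $2,421.06

$2,421.06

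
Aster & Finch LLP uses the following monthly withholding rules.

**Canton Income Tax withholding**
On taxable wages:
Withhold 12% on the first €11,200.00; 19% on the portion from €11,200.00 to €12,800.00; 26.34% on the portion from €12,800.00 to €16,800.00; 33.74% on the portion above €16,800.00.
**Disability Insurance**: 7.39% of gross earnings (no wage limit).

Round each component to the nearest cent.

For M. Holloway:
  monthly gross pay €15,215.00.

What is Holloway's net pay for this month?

€11,806.50

Canton Income Tax: taxable = €15,215.00
  €1,648.00 + 26.34% × (€15,215.00 − €12,800.00) = €1,648.00 + 26.34% × €2,415.00 = €2,284.11
Disability Insurance: 7.39% × €15,215.00 = €1,124.39
Total withheld: €2,284.11 + €1,124.39 = €3,408.50
Net pay: €15,215.00 − €3,408.50 = €11,806.50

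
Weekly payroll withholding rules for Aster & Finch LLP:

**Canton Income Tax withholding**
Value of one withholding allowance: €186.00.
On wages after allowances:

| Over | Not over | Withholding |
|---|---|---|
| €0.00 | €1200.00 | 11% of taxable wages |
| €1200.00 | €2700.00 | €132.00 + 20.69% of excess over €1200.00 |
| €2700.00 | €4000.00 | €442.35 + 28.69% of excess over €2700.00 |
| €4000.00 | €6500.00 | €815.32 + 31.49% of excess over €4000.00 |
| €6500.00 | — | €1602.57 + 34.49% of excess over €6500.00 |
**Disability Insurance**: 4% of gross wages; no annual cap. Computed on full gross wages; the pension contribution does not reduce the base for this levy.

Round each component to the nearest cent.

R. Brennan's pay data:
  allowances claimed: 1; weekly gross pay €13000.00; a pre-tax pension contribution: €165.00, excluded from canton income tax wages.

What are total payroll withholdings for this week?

Canton Income Tax: taxable = €13000.00 − €165.00 − 1×€186.00 = €12649.00
  €1602.57 + 34.49% × (€12649.00 − €6500.00) = €1602.57 + 34.49% × €6149.00 = €3723.36
Disability Insurance: 4% × €13000.00 = €520.00
Total: €3723.36 + €520.00 = €4243.36

€4243.36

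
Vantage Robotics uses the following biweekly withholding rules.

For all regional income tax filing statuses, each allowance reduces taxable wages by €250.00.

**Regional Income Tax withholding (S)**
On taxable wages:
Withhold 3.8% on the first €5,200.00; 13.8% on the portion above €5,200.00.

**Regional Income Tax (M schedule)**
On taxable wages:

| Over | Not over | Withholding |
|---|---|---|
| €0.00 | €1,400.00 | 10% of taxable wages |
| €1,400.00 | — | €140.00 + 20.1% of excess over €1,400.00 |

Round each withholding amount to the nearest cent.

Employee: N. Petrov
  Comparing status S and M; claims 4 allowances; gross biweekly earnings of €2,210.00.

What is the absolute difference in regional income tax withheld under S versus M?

Regional Income Tax (S): taxable = €2,210.00 − 4×€250.00 = €1,210.00
  3.8% × €1,210.00 = €45.98
Regional Income Tax (M): taxable = €2,210.00 − 4×€250.00 = €1,210.00
  10% × €1,210.00 = €121.00
Difference: |€45.98 − €121.00| = €75.02 (higher under M)

€75.02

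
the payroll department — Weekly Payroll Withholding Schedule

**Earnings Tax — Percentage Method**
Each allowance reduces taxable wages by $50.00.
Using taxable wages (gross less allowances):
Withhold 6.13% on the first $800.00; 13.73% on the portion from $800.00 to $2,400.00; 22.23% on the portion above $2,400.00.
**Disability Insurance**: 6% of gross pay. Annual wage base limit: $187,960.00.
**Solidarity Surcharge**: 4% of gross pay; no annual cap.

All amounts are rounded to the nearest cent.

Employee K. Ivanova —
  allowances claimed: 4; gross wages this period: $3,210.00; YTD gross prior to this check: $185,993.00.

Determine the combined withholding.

$650.74

Earnings Tax: taxable = $3,210.00 − 4×$50.00 = $3,010.00
  $268.72 + 22.23% × ($3,010.00 − $2,400.00) = $268.72 + 22.23% × $610.00 = $404.32
Disability Insurance: cap $187,960.00 − YTD $185,993.00 = $1,967.00 subject; 6% × $1,967.00 = $118.02
Solidarity Surcharge: 4% × $3,210.00 = $128.40
Total: $404.32 + $118.02 + $128.40 = $650.74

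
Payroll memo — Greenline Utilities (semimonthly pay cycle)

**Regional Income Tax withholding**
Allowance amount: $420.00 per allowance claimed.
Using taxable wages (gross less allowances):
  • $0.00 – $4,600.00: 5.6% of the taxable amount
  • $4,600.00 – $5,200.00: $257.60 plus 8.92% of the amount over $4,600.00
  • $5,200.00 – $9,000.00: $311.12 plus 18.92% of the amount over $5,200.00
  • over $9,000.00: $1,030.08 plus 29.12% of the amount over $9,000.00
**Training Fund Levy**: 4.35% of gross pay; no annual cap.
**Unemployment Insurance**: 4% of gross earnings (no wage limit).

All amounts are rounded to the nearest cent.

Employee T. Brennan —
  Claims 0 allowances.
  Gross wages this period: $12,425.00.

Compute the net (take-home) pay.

Regional Income Tax: taxable = $12,425.00
  $1,030.08 + 29.12% × ($12,425.00 − $9,000.00) = $1,030.08 + 29.12% × $3,425.00 = $2,027.44
Training Fund Levy: 4.35% × $12,425.00 = $540.49
Unemployment Insurance: 4% × $12,425.00 = $497.00
Total withheld: $2,027.44 + $540.49 + $497.00 = $3,064.93
Net pay: $12,425.00 − $3,064.93 = $9,360.07

$9,360.07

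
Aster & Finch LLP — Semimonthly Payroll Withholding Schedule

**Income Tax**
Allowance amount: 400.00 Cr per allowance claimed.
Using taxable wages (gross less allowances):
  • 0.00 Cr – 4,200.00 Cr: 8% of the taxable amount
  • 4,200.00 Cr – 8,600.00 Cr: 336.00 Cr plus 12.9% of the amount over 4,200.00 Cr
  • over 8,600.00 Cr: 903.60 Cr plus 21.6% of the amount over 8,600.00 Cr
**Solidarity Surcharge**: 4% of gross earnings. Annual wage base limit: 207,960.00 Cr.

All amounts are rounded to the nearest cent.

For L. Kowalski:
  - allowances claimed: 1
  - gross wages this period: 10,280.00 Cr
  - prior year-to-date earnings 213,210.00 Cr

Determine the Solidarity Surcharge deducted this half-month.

Solidarity Surcharge: YTD 213,210.00 Cr ≥ cap 207,960.00 Cr → 0.00 Cr

0.00 Cr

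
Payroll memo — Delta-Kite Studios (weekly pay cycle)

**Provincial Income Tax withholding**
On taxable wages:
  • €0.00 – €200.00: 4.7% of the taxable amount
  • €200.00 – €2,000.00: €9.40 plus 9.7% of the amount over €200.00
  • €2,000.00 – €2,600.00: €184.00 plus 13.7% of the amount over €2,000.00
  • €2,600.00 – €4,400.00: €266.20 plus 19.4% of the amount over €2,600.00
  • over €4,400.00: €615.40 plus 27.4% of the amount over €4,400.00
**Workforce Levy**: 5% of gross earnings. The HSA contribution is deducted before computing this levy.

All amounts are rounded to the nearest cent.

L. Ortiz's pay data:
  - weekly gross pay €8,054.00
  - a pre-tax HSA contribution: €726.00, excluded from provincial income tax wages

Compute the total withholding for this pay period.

Provincial Income Tax: taxable = €8,054.00 − €726.00 = €7,328.00
  €615.40 + 27.4% × (€7,328.00 − €4,400.00) = €615.40 + 27.4% × €2,928.00 = €1,417.67
Workforce Levy: 5% × €7,328.00 = €366.40
Total: €1,417.67 + €366.40 = €1,784.07

€1,784.07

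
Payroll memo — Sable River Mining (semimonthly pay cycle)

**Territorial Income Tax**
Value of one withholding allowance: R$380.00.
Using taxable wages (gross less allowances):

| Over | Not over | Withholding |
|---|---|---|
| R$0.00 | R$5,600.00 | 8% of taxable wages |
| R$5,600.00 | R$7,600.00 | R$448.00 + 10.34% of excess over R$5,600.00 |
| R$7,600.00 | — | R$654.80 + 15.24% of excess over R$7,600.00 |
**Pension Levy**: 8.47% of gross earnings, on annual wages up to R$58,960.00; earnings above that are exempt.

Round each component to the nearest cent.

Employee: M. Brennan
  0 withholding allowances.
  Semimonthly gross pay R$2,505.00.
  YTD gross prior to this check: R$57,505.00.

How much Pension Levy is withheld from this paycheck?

R$123.24

Pension Levy: cap R$58,960.00 − YTD R$57,505.00 = R$1,455.00 subject; 8.47% × R$1,455.00 = R$123.24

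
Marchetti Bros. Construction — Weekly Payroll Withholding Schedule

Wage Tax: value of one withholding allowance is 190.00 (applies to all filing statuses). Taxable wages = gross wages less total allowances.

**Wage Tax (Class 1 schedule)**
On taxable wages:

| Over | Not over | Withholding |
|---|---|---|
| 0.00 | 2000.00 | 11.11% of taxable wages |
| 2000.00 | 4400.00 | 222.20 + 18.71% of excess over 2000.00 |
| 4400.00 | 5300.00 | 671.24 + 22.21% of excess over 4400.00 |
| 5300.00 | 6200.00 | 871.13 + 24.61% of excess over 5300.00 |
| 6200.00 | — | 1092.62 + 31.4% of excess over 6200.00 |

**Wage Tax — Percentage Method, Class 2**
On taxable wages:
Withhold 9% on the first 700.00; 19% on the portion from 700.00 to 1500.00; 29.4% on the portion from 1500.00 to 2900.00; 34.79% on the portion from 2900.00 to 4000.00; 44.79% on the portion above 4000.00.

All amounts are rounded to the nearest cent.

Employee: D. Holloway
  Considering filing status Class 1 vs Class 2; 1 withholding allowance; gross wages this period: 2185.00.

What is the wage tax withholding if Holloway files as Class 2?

Wage Tax (Class 2): taxable = 2185.00 − 1×190.00 = 1995.00
  215.00 + 29.4% × (1995.00 − 1500.00) = 215.00 + 29.4% × 495.00 = 360.53

360.53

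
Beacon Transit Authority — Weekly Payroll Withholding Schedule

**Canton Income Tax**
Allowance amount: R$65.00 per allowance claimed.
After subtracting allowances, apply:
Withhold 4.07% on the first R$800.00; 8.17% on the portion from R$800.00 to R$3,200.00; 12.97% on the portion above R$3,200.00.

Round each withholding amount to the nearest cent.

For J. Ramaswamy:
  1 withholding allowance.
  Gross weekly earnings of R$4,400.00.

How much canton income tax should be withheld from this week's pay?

Canton Income Tax: taxable = R$4,400.00 − 1×R$65.00 = R$4,335.00
  R$228.64 + 12.97% × (R$4,335.00 − R$3,200.00) = R$228.64 + 12.97% × R$1,135.00 = R$375.85

R$375.85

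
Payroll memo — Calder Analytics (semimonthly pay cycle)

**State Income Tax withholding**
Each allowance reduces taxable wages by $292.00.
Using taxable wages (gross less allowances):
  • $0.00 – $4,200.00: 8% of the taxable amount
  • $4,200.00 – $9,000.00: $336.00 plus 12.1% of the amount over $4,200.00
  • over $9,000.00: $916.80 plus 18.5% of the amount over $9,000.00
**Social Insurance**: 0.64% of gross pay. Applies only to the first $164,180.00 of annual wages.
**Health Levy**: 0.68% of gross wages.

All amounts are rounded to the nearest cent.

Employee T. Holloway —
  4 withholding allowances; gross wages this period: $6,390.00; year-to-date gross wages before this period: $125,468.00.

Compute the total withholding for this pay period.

State Income Tax: taxable = $6,390.00 − 4×$292.00 = $5,222.00
  $336.00 + 12.1% × ($5,222.00 − $4,200.00) = $336.00 + 12.1% × $1,022.00 = $459.66
Social Insurance: 0.64% × $6,390.00 = $40.90
Health Levy: 0.68% × $6,390.00 = $43.45
Total: $459.66 + $40.90 + $43.45 = $544.01

$544.01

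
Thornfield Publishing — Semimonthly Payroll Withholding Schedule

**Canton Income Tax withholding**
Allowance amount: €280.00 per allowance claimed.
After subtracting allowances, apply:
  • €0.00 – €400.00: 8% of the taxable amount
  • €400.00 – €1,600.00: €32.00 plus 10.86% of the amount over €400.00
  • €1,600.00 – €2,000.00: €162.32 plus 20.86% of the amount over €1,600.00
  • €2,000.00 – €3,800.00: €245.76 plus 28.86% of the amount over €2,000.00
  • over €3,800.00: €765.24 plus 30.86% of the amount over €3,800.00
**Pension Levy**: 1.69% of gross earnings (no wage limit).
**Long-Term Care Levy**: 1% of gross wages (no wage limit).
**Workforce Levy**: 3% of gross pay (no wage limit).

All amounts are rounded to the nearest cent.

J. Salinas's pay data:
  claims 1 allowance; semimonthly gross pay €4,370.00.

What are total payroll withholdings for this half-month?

€1,103.38

Canton Income Tax: taxable = €4,370.00 − 1×€280.00 = €4,090.00
  €765.24 + 30.86% × (€4,090.00 − €3,800.00) = €765.24 + 30.86% × €290.00 = €854.73
Pension Levy: 1.69% × €4,370.00 = €73.85
Long-Term Care Levy: 1% × €4,370.00 = €43.70
Workforce Levy: 3% × €4,370.00 = €131.10
Total: €854.73 + €73.85 + €43.70 + €131.10 = €1,103.38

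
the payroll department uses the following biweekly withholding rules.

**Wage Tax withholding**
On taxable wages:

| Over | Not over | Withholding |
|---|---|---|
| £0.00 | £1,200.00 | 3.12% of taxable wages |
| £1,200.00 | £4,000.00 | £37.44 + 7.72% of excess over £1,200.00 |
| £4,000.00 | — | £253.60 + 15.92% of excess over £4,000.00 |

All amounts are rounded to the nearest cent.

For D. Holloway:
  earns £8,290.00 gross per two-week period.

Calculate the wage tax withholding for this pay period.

Wage Tax: taxable = £8,290.00
  £253.60 + 15.92% × (£8,290.00 − £4,000.00) = £253.60 + 15.92% × £4,290.00 = £936.57

£936.57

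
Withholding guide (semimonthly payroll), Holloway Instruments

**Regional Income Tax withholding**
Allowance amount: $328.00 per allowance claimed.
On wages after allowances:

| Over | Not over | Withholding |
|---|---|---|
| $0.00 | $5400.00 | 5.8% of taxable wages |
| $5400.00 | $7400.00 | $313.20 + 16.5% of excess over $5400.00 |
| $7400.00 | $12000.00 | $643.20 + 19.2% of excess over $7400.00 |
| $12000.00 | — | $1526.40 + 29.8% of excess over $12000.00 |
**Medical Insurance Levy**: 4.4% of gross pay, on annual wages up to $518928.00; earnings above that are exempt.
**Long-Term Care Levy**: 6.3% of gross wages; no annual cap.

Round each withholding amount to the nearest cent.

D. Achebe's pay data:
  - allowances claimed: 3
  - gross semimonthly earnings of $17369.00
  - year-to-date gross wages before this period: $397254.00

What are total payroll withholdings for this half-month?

$4691.62

Regional Income Tax: taxable = $17369.00 − 3×$328.00 = $16385.00
  $1526.40 + 29.8% × ($16385.00 − $12000.00) = $1526.40 + 29.8% × $4385.00 = $2833.13
Medical Insurance Levy: 4.4% × $17369.00 = $764.24
Long-Term Care Levy: 6.3% × $17369.00 = $1094.25
Total: $2833.13 + $764.24 + $1094.25 = $4691.62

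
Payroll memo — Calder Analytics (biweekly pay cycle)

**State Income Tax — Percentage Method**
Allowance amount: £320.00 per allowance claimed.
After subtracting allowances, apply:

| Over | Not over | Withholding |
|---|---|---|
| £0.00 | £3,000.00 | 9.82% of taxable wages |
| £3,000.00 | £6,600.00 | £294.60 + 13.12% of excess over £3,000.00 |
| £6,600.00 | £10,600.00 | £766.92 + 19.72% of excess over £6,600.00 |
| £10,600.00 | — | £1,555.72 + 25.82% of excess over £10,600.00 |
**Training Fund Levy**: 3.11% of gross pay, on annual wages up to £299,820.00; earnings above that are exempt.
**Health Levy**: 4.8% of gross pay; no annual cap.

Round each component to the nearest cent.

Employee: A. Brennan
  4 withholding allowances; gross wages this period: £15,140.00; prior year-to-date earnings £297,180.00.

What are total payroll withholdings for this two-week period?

£3,206.27

State Income Tax: taxable = £15,140.00 − 4×£320.00 = £13,860.00
  £1,555.72 + 25.82% × (£13,860.00 − £10,600.00) = £1,555.72 + 25.82% × £3,260.00 = £2,397.45
Training Fund Levy: cap £299,820.00 − YTD £297,180.00 = £2,640.00 subject; 3.11% × £2,640.00 = £82.10
Health Levy: 4.8% × £15,140.00 = £726.72
Total: £2,397.45 + £82.10 + £726.72 = £3,206.27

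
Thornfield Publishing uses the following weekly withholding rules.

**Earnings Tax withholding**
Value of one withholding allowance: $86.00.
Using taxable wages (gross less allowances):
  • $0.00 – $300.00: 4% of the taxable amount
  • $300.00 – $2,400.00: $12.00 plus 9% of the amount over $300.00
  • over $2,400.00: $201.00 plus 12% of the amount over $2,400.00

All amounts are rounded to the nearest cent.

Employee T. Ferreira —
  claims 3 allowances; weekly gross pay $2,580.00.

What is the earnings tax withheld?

Earnings Tax: taxable = $2,580.00 − 3×$86.00 = $2,322.00
  $12.00 + 9% × ($2,322.00 − $300.00) = $12.00 + 9% × $2,022.00 = $193.98

$193.98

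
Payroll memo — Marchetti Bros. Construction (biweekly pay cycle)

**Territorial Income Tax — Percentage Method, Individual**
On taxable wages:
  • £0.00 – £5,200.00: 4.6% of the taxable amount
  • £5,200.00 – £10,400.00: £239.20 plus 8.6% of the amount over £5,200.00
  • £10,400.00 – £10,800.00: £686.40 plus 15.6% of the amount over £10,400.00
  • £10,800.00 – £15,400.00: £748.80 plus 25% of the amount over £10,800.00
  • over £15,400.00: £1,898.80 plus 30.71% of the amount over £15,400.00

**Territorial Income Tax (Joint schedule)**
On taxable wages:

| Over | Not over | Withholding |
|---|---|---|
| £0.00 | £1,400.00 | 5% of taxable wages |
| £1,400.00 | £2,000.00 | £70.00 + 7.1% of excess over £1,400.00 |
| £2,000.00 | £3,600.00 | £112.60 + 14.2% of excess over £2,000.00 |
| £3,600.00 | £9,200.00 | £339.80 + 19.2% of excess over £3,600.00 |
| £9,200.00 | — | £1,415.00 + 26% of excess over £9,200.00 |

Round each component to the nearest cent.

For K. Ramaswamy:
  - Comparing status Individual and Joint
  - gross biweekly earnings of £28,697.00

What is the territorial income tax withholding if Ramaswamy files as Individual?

Territorial Income Tax (Individual): taxable = £28,697.00
  £1,898.80 + 30.71% × (£28,697.00 − £15,400.00) = £1,898.80 + 30.71% × £13,297.00 = £5,982.31

£5,982.31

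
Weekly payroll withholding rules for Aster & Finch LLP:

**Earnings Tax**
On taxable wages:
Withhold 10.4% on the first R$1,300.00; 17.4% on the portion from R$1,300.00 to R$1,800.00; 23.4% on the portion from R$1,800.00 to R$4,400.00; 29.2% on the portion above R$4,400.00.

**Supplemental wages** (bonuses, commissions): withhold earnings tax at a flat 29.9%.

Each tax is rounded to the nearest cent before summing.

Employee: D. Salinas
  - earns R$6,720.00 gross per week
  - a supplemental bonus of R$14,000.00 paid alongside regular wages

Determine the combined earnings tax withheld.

Earnings Tax: taxable = R$6,720.00
  R$830.60 + 29.2% × (R$6,720.00 − R$4,400.00) = R$830.60 + 29.2% × R$2,320.00 = R$1,508.04
Supplemental (29.9% flat on bonus): 29.9% × R$14,000.00 = R$4,186.00
Total earnings tax: R$1,508.04 + R$4,186.00 = R$5,694.04

R$5,694.04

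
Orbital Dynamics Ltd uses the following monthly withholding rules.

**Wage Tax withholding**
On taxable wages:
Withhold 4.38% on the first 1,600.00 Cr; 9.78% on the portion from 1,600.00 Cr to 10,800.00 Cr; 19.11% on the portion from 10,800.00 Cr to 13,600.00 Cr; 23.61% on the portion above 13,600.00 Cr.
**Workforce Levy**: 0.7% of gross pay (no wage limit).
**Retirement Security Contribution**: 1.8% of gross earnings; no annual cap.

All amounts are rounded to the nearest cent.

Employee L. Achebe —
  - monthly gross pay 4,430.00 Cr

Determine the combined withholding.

Wage Tax: taxable = 4,430.00 Cr
  70.08 Cr + 9.78% × (4,430.00 Cr − 1,600.00 Cr) = 70.08 Cr + 9.78% × 2,830.00 Cr = 346.85 Cr
Workforce Levy: 0.7% × 4,430.00 Cr = 31.01 Cr
Retirement Security Contribution: 1.8% × 4,430.00 Cr = 79.74 Cr
Total: 346.85 Cr + 31.01 Cr + 79.74 Cr = 457.60 Cr

457.60 Cr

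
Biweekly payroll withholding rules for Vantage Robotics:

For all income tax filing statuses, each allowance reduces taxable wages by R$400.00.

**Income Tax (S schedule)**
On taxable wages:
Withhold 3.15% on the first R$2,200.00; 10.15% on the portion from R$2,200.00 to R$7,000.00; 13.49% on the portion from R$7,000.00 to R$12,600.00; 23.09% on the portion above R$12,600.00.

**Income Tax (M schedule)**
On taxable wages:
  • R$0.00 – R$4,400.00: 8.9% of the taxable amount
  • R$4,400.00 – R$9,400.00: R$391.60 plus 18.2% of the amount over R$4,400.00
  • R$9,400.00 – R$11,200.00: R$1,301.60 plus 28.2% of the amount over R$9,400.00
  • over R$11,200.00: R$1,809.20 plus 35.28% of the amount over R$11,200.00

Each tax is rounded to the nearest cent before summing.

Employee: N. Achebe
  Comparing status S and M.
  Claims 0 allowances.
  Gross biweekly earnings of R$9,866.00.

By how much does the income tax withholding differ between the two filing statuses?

Income Tax (S): taxable = R$9,866.00
  R$556.50 + 13.49% × (R$9,866.00 − R$7,000.00) = R$556.50 + 13.49% × R$2,866.00 = R$943.12
Income Tax (M): taxable = R$9,866.00
  R$1,301.60 + 28.2% × (R$9,866.00 − R$9,400.00) = R$1,301.60 + 28.2% × R$466.00 = R$1,433.01
Difference: |R$943.12 − R$1,433.01| = R$489.89 (higher under M)

R$489.89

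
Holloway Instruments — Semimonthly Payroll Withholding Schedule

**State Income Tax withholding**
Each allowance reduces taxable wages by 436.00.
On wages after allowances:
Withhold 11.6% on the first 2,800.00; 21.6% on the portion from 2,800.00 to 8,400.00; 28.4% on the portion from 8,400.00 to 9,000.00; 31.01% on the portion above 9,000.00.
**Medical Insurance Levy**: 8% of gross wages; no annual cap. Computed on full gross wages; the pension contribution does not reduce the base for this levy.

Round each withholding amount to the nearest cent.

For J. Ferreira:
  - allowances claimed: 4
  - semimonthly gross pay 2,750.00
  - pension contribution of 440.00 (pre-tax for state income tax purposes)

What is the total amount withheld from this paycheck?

State Income Tax: taxable = 2,750.00 − 440.00 − 4×436.00 = 566.00
  11.6% × 566.00 = 65.66
Medical Insurance Levy: 8% × 2,750.00 = 220.00
Total: 65.66 + 220.00 = 285.66

285.66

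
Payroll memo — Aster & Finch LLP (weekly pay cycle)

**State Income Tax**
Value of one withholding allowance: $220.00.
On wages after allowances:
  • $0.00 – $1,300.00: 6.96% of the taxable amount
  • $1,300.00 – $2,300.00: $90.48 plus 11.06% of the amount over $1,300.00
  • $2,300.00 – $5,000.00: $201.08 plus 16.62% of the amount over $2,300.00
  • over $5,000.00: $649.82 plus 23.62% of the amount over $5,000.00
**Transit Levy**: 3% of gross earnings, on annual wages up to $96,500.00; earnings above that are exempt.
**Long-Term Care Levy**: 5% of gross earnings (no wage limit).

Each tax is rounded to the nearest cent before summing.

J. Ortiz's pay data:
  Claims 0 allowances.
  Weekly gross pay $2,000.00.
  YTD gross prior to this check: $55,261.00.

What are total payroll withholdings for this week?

State Income Tax: taxable = $2,000.00
  $90.48 + 11.06% × ($2,000.00 − $1,300.00) = $90.48 + 11.06% × $700.00 = $167.90
Transit Levy: 3% × $2,000.00 = $60.00
Long-Term Care Levy: 5% × $2,000.00 = $100.00
Total: $167.90 + $60.00 + $100.00 = $327.90

$327.90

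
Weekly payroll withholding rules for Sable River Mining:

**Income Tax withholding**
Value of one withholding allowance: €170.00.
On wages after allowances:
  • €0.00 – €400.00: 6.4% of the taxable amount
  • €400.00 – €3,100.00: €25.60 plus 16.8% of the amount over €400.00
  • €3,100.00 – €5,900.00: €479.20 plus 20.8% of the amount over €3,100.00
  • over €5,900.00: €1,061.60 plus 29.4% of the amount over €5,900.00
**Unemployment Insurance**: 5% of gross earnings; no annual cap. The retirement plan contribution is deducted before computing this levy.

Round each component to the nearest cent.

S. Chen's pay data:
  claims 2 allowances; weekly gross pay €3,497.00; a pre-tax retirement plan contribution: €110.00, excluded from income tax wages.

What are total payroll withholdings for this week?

€639.65

Income Tax: taxable = €3,497.00 − €110.00 − 2×€170.00 = €3,047.00
  €25.60 + 16.8% × (€3,047.00 − €400.00) = €25.60 + 16.8% × €2,647.00 = €470.30
Unemployment Insurance: 5% × €3,387.00 = €169.35
Total: €470.30 + €169.35 = €639.65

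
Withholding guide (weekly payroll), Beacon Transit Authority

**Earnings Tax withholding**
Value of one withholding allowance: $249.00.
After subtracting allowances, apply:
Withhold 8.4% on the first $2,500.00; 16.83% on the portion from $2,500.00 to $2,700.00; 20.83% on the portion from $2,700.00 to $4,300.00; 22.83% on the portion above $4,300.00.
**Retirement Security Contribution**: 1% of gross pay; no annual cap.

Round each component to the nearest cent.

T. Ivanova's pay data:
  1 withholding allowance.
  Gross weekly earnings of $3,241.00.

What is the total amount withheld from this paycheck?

$336.89

Earnings Tax: taxable = $3,241.00 − 1×$249.00 = $2,992.00
  $243.66 + 20.83% × ($2,992.00 − $2,700.00) = $243.66 + 20.83% × $292.00 = $304.48
Retirement Security Contribution: 1% × $3,241.00 = $32.41
Total: $304.48 + $32.41 = $336.89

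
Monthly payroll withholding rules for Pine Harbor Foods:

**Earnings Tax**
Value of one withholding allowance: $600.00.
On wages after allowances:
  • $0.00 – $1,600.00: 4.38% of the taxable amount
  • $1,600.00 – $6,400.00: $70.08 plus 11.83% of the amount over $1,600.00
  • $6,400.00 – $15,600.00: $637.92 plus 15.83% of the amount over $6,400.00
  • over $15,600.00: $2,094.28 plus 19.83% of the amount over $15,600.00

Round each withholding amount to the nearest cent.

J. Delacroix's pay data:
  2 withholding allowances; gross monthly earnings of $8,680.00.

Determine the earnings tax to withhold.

$808.88

Earnings Tax: taxable = $8,680.00 − 2×$600.00 = $7,480.00
  $637.92 + 15.83% × ($7,480.00 − $6,400.00) = $637.92 + 15.83% × $1,080.00 = $808.88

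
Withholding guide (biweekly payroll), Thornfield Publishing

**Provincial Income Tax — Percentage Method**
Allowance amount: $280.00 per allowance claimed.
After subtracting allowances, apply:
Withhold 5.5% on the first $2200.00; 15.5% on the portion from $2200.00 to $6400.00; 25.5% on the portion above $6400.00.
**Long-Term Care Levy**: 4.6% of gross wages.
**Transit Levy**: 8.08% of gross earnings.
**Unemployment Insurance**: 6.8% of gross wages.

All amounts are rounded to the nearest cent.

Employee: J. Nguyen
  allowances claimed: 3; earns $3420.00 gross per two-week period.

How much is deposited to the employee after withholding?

Provincial Income Tax: taxable = $3420.00 − 3×$280.00 = $2580.00
  $121.00 + 15.5% × ($2580.00 − $2200.00) = $121.00 + 15.5% × $380.00 = $179.90
Long-Term Care Levy: 4.6% × $3420.00 = $157.32
Transit Levy: 8.08% × $3420.00 = $276.34
Unemployment Insurance: 6.8% × $3420.00 = $232.56
Total withheld: $179.90 + $157.32 + $276.34 + $232.56 = $846.12
Net pay: $3420.00 − $846.12 = $2573.88

$2573.88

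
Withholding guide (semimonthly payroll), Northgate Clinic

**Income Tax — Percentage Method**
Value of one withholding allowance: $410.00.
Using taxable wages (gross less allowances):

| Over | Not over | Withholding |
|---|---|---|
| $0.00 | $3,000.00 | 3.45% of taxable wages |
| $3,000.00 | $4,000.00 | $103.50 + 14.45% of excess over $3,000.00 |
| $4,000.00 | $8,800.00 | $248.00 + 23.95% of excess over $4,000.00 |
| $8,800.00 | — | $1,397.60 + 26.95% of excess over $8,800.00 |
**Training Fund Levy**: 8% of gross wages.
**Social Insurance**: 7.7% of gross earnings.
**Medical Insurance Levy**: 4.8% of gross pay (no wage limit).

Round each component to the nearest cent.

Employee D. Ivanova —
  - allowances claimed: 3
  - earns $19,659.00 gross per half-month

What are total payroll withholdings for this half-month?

Income Tax: taxable = $19,659.00 − 3×$410.00 = $18,429.00
  $1,397.60 + 26.95% × ($18,429.00 − $8,800.00) = $1,397.60 + 26.95% × $9,629.00 = $3,992.62
Training Fund Levy: 8% × $19,659.00 = $1,572.72
Social Insurance: 7.7% × $19,659.00 = $1,513.74
Medical Insurance Levy: 4.8% × $19,659.00 = $943.63
Total: $3,992.62 + $1,572.72 + $1,513.74 + $943.63 = $8,022.71

$8,022.71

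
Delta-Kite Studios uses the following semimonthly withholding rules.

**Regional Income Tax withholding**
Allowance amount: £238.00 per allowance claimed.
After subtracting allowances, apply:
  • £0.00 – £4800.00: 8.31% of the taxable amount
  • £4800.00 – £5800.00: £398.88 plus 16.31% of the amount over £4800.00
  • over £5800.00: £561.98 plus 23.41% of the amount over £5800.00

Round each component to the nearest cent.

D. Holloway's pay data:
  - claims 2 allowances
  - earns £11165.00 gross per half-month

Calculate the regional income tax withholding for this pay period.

£1706.49

Regional Income Tax: taxable = £11165.00 − 2×£238.00 = £10689.00
  £561.98 + 23.41% × (£10689.00 − £5800.00) = £561.98 + 23.41% × £4889.00 = £1706.49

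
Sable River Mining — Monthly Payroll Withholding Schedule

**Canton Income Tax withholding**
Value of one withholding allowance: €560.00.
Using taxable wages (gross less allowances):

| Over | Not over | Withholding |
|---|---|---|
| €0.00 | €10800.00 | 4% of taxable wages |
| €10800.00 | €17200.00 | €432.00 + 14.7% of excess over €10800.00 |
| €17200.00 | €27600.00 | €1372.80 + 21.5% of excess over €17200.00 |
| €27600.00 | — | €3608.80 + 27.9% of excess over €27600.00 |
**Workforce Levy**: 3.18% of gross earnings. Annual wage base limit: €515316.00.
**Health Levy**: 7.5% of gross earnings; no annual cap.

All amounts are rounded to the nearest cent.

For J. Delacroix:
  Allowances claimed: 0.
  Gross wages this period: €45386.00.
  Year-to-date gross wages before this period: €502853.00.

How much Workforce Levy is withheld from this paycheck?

Workforce Levy: cap €515316.00 − YTD €502853.00 = €12463.00 subject; 3.18% × €12463.00 = €396.32

€396.32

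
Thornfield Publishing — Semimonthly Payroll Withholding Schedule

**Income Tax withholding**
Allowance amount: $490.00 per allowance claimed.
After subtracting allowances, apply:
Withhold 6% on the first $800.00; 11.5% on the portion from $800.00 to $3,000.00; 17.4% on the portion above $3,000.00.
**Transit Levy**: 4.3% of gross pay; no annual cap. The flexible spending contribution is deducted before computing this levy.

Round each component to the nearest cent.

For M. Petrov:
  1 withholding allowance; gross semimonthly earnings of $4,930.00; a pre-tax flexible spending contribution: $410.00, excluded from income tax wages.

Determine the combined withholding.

$674.58

Income Tax: taxable = $4,930.00 − $410.00 − 1×$490.00 = $4,030.00
  $301.00 + 17.4% × ($4,030.00 − $3,000.00) = $301.00 + 17.4% × $1,030.00 = $480.22
Transit Levy: 4.3% × $4,520.00 = $194.36
Total: $480.22 + $194.36 = $674.58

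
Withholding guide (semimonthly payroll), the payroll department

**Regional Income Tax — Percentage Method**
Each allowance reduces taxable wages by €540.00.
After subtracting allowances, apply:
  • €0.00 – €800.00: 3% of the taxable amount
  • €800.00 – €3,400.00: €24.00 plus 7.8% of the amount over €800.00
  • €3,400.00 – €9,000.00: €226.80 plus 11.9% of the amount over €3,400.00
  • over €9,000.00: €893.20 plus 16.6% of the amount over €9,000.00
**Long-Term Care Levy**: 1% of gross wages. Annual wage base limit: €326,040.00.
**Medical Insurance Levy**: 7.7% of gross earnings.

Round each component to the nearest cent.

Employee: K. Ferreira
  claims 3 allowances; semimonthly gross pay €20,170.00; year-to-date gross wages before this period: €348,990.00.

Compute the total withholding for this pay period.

€4,031.59

Regional Income Tax: taxable = €20,170.00 − 3×€540.00 = €18,550.00
  €893.20 + 16.6% × (€18,550.00 − €9,000.00) = €893.20 + 16.6% × €9,550.00 = €2,478.50
Long-Term Care Levy: YTD €348,990.00 ≥ cap €326,040.00 → €0.00
Medical Insurance Levy: 7.7% × €20,170.00 = €1,553.09
Total: €2,478.50 + €0.00 + €1,553.09 = €4,031.59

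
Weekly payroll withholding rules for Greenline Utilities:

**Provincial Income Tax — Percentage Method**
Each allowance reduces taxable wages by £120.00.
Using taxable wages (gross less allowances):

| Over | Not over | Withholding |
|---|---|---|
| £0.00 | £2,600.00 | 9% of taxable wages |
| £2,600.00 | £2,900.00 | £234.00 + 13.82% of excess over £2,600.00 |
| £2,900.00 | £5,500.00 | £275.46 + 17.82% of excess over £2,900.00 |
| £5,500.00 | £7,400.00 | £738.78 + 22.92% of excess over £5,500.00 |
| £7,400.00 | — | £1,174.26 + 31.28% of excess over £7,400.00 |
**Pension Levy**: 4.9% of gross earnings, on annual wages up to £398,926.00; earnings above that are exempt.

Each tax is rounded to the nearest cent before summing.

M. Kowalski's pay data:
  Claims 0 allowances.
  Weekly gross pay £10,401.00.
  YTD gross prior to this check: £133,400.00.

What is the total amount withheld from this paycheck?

Provincial Income Tax: taxable = £10,401.00
  £1,174.26 + 31.28% × (£10,401.00 − £7,400.00) = £1,174.26 + 31.28% × £3,001.00 = £2,112.97
Pension Levy: 4.9% × £10,401.00 = £509.65
Total: £2,112.97 + £509.65 = £2,622.62

£2,622.62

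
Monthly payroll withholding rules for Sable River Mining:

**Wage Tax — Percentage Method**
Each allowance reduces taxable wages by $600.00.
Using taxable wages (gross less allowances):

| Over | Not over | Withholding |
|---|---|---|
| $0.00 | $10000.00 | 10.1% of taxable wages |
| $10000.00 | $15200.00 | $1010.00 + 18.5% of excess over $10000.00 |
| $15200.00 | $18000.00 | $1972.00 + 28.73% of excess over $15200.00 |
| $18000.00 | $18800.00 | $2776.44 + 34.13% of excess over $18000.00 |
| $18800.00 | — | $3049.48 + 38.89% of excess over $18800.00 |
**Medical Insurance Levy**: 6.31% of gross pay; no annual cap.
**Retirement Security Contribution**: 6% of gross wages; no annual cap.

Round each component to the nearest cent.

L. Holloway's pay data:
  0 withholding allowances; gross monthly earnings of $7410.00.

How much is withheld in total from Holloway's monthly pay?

Wage Tax: taxable = $7410.00
  10.1% × $7410.00 = $748.41
Medical Insurance Levy: 6.31% × $7410.00 = $467.57
Retirement Security Contribution: 6% × $7410.00 = $444.60
Total: $748.41 + $467.57 + $444.60 = $1660.58

$1660.58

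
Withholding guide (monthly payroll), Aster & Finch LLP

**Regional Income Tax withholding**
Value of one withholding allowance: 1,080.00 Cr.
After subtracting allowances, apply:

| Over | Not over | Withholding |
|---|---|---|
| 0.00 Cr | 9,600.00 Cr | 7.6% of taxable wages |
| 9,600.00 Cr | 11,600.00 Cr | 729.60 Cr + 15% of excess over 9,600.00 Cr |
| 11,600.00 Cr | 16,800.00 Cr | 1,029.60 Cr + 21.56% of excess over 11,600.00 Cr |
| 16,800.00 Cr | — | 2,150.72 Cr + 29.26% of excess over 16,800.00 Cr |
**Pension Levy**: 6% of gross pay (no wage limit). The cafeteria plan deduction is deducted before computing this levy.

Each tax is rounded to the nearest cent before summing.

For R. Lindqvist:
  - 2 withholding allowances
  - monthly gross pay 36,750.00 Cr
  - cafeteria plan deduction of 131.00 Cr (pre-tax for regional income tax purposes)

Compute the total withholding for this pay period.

Regional Income Tax: taxable = 36,750.00 Cr − 131.00 Cr − 2×1,080.00 Cr = 34,459.00 Cr
  2,150.72 Cr + 29.26% × (34,459.00 Cr − 16,800.00 Cr) = 2,150.72 Cr + 29.26% × 17,659.00 Cr = 7,317.74 Cr
Pension Levy: 6% × 36,619.00 Cr = 2,197.14 Cr
Total: 7,317.74 Cr + 2,197.14 Cr = 9,514.88 Cr

9,514.88 Cr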